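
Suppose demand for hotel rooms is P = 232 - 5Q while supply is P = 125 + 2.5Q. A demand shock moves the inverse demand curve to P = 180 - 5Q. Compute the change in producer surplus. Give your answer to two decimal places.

Initial equilibrium: Q_0 = 14.2667, P_0 = 160.6667; CS_0 = (1/2)(14.2667)(71.3333) = 508.8444, PS_0 = (1/2)(14.2667)(35.6667) = 254.4222.
New equilibrium: 180 - 5Q = 125 + 2.5Q gives Q_1 = 7.3333, P_1 = 143.3333; CS_1 = 134.4444, PS_1 = 67.2222.
Change in producer surplus = 67.2222 - 254.4222 = -187.2.

-187.20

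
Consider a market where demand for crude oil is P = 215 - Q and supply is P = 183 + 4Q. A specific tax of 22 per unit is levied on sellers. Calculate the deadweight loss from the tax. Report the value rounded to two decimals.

Pre-tax equilibrium: 215 - Q = 183 + 4Q gives Q* = 6.4, P* = 208.6.
With the tax, sellers need 22 more per unit: 215 - Q = 183 + 4Q + 22, so Q_t = 2. Buyers pay P_b = 213; sellers receive P_s = P_b - 22 = 191.
Deadweight loss is the triangle between the curves from Q_t to Q*: (1/2)(6.4 - 2)(22) = 48.4.

48.40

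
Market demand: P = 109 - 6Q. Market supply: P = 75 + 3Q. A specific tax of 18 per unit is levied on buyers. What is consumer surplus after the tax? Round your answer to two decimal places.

9.48

Without the tax, 109 - 6Q = 75 + 3Q so Q* = 3.7778 and P* = 86.3333.
With the tax, buyers' net willingness to pay falls by 18: (109 - 18) - 6Q = 75 + 3Q, so Q_t = 1.7778. Buyers pay P_b = 98.3333; sellers receive P_s = P_b - 18 = 80.3333.
CS = (1/2)(Q_t)(109 - P_b) = (1/2)(1.7778)(10.6667) = 9.4815.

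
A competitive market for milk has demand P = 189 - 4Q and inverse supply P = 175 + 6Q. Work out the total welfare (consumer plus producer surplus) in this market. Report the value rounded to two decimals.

Equilibrium: 189 - 4Q = 175 + 6Q, so Q* = 1.4 and P* = 183.4.
CS = (1/2)(1.4)(5.6) = 3.92 and PS = (1/2)(1.4)(8.4) = 5.88, so total surplus = 9.8.

9.80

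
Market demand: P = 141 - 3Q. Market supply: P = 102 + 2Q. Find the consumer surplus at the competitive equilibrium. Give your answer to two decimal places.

Setting demand equal to supply, 39 = 5Q, so Q* = 7.8 and P* = 117.6.
CS is the area between the demand curve and P* from 0 to Q*: (1/2)(7.8)(23.4) = 91.26.

91.26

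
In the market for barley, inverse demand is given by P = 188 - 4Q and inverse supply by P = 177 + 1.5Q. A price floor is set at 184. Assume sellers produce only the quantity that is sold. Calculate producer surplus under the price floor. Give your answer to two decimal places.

6.25

Without the control, 188 - 4Q = 177 + 1.5Q so Q* = 2 and P* = 180.
At P = 184, buyers demand (188 - 184)/4 = 1 while sellers would supply more, so the quantity traded is 1 at price 184.
The supply price at Q = 1 is 178.5. PS is the trapezoid between 184 and supply over [0, 1]: (1/2)[(184 - 177) + (184 - 178.5)](1) = 6.25.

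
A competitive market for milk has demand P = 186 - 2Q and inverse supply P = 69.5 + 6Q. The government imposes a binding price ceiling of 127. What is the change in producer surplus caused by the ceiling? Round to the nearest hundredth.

-360.68

Without the control, 186 - 2Q = 69.5 + 6Q so Q* = 14.5625 and P* = 156.875.
At the ceiling price 127, quantity supplied is (127 - 69.5)/6 = 9.5833; supply is the short side, so Q = 9.5833 trades at P = 127.
PS goes from (1/2)(14.5625)(87.375) = 636.1992 to 275.5208 (computed as (127 - 69.5)(9.5833) - (1/2)(6)(9.5833)^2), a change of -360.6784.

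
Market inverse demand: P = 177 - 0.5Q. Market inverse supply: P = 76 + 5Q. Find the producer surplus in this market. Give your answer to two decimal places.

Set 177 - 0.5Q = 76 + 5Q, which gives 101 = 5.5Q, so Q* = 18.3636 and P* = 177 - 0.5(18.3636) = 167.8182.
PS is the area between P* and the supply curve from 0 to Q*: (1/2)(18.3636)(91.8182) = 843.0579.

843.06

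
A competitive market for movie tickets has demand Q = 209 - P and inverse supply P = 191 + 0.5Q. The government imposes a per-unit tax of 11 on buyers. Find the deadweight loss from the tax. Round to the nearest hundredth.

40.33

Rewriting demand in inverse form: P = 209 - Q.
Pre-tax equilibrium: 209 - Q = 191 + 0.5Q gives Q* = 12, P* = 197.
With the tax, buyers' net willingness to pay falls by 11: (209 - 11) - Q = 191 + 0.5Q, so Q_t = 4.6667. Buyers pay P_b = 204.3333; sellers receive P_s = P_b - 11 = 193.3333.
The welfare triangle lost has base Q* - Q_t = 7.3333 and height t = 11, so DWL = (1/2)(7.3333)(11) = 40.3333.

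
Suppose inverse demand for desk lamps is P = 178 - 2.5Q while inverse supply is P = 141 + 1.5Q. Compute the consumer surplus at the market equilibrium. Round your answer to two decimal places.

106.95

Setting demand equal to supply, 37 = 4Q, so Q* = 9.25 and P* = 154.875.
Consumer surplus is the triangle under demand above P*: (1/2)(9.25)(178 - 154.875) = (1/2)(9.25)(23.125) = 106.9531.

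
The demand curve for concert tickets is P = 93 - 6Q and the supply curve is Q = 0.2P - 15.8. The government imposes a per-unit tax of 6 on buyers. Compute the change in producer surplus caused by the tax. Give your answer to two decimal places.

Rewriting supply in inverse form: P = 79 + 5Q.
Without the tax, 93 - 6Q = 79 + 5Q so Q* = 1.2727 and P* = 85.3636.
With the tax, buyers' net willingness to pay falls by 6: (93 - 6) - 6Q = 79 + 5Q, so Q_t = 0.7273. Buyers pay P_b = 88.6364; sellers receive P_s = P_b - 6 = 82.6364.
PS falls from (1/2)(1.2727)(6.3636) = 4.0496 to (1/2)(0.7273)(3.6364) = 1.3223, a change of -2.7273.

-2.73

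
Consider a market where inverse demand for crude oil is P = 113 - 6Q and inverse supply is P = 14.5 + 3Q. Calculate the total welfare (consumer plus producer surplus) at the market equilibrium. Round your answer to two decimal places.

Setting demand equal to supply, 98.5 = 9Q, so Q* = 10.9444 and P* = 47.3333.
Total surplus is the full triangle between the curves from 0 to Q*: (1/2)(10.9444)(113 - 14.5) = 539.0139.

539.01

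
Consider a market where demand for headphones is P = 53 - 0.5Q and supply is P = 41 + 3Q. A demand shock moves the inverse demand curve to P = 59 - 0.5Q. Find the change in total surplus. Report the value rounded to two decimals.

25.71

Initial equilibrium: Q_0 = 3.4286, P_0 = 51.2857; CS_0 = (1/2)(3.4286)(1.7143) = 2.9388, PS_0 = (1/2)(3.4286)(10.2857) = 17.6327.
New equilibrium: 59 - 0.5Q = 41 + 3Q gives Q_1 = 5.1429, P_1 = 56.4286; CS_1 = 6.6122, PS_1 = 39.6735.
Change in total surplus = (6.6122 + 39.6735) - (2.9388 + 17.6327) = 25.7143.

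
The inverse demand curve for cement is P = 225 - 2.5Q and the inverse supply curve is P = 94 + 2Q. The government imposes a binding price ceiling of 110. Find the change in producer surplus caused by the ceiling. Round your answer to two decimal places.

Without the control, 225 - 2.5Q = 94 + 2Q so Q* = 29.1111 and P* = 152.2222.
At P = 110, sellers supply (110 - 94)/2 = 8 while buyers want more, so the quantity traded is 8 at price 110.
PS goes from (1/2)(29.1111)(58.2222) = 847.4568 to 64 (computed as (110 - 94)(8) - (1/2)(2)(8)^2), a change of -783.4568.

-783.46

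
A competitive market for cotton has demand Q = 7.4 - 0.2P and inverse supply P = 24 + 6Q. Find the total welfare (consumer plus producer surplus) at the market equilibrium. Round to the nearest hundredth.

Rewriting demand in inverse form: P = 37 - 5Q.
Setting demand equal to supply, 13 = 11Q, so Q* = 1.1818 and P* = 31.0909.
CS = (1/2)(1.1818)(5.9091) = 3.4917 and PS = (1/2)(1.1818)(7.0909) = 4.1901, so total surplus = 7.6818.

7.68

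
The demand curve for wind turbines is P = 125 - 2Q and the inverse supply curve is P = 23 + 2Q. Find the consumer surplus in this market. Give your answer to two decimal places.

Set 125 - 2Q = 23 + 2Q, which gives 102 = 4Q, so Q* = 25.5 and P* = 125 - 2(25.5) = 74.
Consumer surplus is the triangle under demand above P*: (1/2)(25.5)(125 - 74) = (1/2)(25.5)(51) = 650.25.

650.25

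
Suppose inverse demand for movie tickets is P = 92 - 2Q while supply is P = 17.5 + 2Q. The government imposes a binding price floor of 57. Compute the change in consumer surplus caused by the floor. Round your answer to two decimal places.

Free-market equilibrium: 92 - 2Q = 17.5 + 2Q gives Q* = 18.625, P* = 54.75.
At the floor price 57, quantity demanded is (92 - 57)/2 = 17.5; demand is the short side, so Q = 17.5 trades at P = 57.
CS goes from (1/2)(18.625)(37.25) = 346.8906 to 306.25 (computed as (92 - 57)(17.5) - (1/2)(2)(17.5)^2), a change of -40.6406.

-40.64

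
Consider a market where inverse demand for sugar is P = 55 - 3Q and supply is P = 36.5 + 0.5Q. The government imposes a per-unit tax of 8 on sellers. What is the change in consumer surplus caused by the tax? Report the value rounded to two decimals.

Pre-tax equilibrium: 55 - 3Q = 36.5 + 0.5Q gives Q* = 5.2857, P* = 39.1429.
With the tax, sellers need 8 more per unit: 55 - 3Q = 36.5 + 0.5Q + 8, so Q_t = 3. Buyers pay P_b = 46; sellers receive P_s = P_b - 8 = 38.
CS falls from (1/2)(5.2857)(15.8571) = 41.9082 to (1/2)(3)(9) = 13.5, a change of -28.4082.

-28.41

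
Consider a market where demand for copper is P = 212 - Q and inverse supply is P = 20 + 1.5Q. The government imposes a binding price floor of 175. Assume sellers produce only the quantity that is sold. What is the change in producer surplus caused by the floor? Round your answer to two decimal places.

Without the control, 212 - Q = 20 + 1.5Q so Q* = 76.8 and P* = 135.2.
At the floor price 175, quantity demanded is (212 - 175)/1 = 37; demand is the short side, so Q = 37 trades at P = 175.
PS goes from (1/2)(76.8)(115.2) = 4423.68 to 4708.25 (computed as (175 - 20)(37) - (1/2)(1.5)(37)^2), a change of 284.57.

284.57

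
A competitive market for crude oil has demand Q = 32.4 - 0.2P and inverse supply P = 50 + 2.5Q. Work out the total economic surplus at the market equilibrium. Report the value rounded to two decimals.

Rewriting demand in inverse form: P = 162 - 5Q.
Set 162 - 5Q = 50 + 2.5Q, which gives 112 = 7.5Q, so Q* = 14.9333 and P* = 162 - 5(14.9333) = 87.3333.
Total surplus is the full triangle between the curves from 0 to Q*: (1/2)(14.9333)(162 - 50) = 836.2667.

836.27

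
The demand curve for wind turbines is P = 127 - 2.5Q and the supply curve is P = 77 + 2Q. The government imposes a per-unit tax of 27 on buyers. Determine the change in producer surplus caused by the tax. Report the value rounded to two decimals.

-97.33

Pre-tax equilibrium: 127 - 2.5Q = 77 + 2Q gives Q* = 11.1111, P* = 99.2222.
A tax on buyers shifts demand down by 27: (127 - 27) - 2.5Q = 77 + 2Q, so Q_t = 5.1111. Buyers pay P_b = 114.2222; sellers receive P_s = P_b - 27 = 87.2222.
Producers lose the trapezoid between P_s and P* out to Q_t plus the triangle from Q_t to Q*: change in PS = 26.1235 - 123.4568 = -97.3333.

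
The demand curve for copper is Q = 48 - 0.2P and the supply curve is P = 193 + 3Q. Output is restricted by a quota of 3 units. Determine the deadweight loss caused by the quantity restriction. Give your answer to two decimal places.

33.06

Rewriting demand in inverse form: P = 240 - 5Q.
Unrestricted equilibrium: Q* = (240 - 193)/(5 + 3) = 5.875.
At Q = 3 the demand price is 240 - 5(3) = 225 and the supply price is 193 + 3(3) = 202.
DWL = (1/2)(gap between curves at 3) x (Q* - 3) = (1/2)(23)(2.875) = 33.0625.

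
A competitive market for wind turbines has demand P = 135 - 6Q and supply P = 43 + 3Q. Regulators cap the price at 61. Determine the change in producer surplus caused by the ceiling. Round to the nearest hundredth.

-102.74

Free-market equilibrium: 135 - 6Q = 43 + 3Q gives Q* = 10.2222, P* = 73.6667.
At the ceiling price 61, quantity supplied is (61 - 43)/3 = 6; supply is the short side, so Q = 6 trades at P = 61.
PS goes from (1/2)(10.2222)(30.6667) = 156.7407 to 54 (computed as (61 - 43)(6) - (1/2)(3)(6)^2), a change of -102.7407.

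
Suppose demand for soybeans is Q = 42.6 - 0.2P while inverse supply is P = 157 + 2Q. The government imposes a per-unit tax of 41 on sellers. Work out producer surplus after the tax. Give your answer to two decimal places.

Rewriting demand in inverse form: P = 213 - 5Q.
Pre-tax equilibrium: 213 - 5Q = 157 + 2Q gives Q* = 8, P* = 173.
A tax on sellers shifts supply up by 41: 213 - 5Q = 157 + 2Q + 41, so Q_t = 2.1429. Buyers pay P_b = 202.2857; sellers receive P_s = P_b - 41 = 161.2857.
PS = (1/2)(Q_t)(P_s - 157) = (1/2)(2.1429)(4.2857) = 4.5918.

4.59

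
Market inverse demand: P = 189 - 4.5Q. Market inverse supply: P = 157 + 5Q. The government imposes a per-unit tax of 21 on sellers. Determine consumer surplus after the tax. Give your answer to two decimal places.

3.02

Without the tax, 189 - 4.5Q = 157 + 5Q so Q* = 3.3684 and P* = 173.8421.
With the tax, sellers need 21 more per unit: 189 - 4.5Q = 157 + 5Q + 21, so Q_t = 1.1579. Buyers pay P_b = 183.7895; sellers receive P_s = P_b - 21 = 162.7895.
CS = (1/2)(Q_t)(189 - P_b) = (1/2)(1.1579)(5.2105) = 3.0166.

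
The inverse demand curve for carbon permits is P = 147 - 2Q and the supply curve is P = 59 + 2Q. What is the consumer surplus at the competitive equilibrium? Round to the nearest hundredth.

Set 147 - 2Q = 59 + 2Q, which gives 88 = 4Q, so Q* = 22 and P* = 147 - 2(22) = 103.
The demand choke price is 147, so CS = (1/2)(Q*)(147 - P*) = (1/2)(22)(44) = 484.

484.00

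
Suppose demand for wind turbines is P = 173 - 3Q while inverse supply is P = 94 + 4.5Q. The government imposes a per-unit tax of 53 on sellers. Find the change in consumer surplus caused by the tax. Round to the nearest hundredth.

Without the tax, 173 - 3Q = 94 + 4.5Q so Q* = 10.5333 and P* = 141.4.
A tax on sellers shifts supply up by 53: 173 - 3Q = 94 + 4.5Q + 53, so Q_t = 3.4667. Buyers pay P_b = 162.6; sellers receive P_s = P_b - 53 = 109.6.
CS falls from (1/2)(10.5333)(31.6) = 166.4267 to (1/2)(3.4667)(10.4) = 18.0267, a change of -148.4.

-148.40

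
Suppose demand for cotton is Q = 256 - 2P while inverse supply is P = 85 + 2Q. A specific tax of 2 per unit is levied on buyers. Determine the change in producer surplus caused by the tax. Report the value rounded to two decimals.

Rewriting demand in inverse form: P = 128 - 0.5Q.
Pre-tax equilibrium: 128 - 0.5Q = 85 + 2Q gives Q* = 17.2, P* = 119.4.
A tax on buyers shifts demand down by 2: (128 - 2) - 0.5Q = 85 + 2Q, so Q_t = 16.4. Buyers pay P_b = 119.8; sellers receive P_s = P_b - 2 = 117.8.
PS falls from (1/2)(17.2)(34.4) = 295.84 to (1/2)(16.4)(32.8) = 268.96, a change of -26.88.

-26.88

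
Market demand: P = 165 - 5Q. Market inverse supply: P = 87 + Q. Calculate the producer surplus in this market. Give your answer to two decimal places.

Equilibrium: 165 - 5Q = 87 + Q, so Q* = 13 and P* = 100.
The supply curve's price intercept is 87, so PS = (1/2)(Q*)(P* - 87) = (1/2)(13)(13) = 84.5.

84.50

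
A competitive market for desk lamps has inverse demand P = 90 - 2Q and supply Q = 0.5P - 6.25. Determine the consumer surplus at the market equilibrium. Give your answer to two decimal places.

375.39

Rewriting supply in inverse form: P = 12.5 + 2Q.
Setting demand equal to supply, 77.5 = 4Q, so Q* = 19.375 and P* = 51.25.
CS is the area between the demand curve and P* from 0 to Q*: (1/2)(19.375)(38.75) = 375.3906.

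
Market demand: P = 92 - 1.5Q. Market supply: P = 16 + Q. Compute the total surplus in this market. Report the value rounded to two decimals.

Set 92 - 1.5Q = 16 + Q, which gives 76 = 2.5Q, so Q* = 30.4 and P* = 92 - 1.5(30.4) = 46.4.
Total surplus is the full triangle between the curves from 0 to Q*: (1/2)(30.4)(92 - 16) = 1155.2.

1155.20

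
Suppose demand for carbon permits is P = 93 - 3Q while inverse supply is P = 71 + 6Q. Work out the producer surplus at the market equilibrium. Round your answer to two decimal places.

Setting demand equal to supply, 22 = 9Q, so Q* = 2.4444 and P* = 85.6667.
The supply curve's price intercept is 71, so PS = (1/2)(Q*)(P* - 71) = (1/2)(2.4444)(14.6667) = 17.9259.

17.93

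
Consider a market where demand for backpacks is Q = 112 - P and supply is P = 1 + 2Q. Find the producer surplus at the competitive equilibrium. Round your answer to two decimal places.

Rewriting demand in inverse form: P = 112 - Q.
Set 112 - Q = 1 + 2Q, which gives 111 = 3Q, so Q* = 37 and P* = 112 - (37) = 75.
Producer surplus is the triangle above supply below P*: (1/2)(37)(75 - 1) = (1/2)(37)(74) = 1369.

1369.00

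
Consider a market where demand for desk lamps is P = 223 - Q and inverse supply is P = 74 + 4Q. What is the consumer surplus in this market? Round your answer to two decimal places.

444.02

Setting demand equal to supply, 149 = 5Q, so Q* = 29.8 and P* = 193.2.
CS is the area between the demand curve and P* from 0 to Q*: (1/2)(29.8)(29.8) = 444.02.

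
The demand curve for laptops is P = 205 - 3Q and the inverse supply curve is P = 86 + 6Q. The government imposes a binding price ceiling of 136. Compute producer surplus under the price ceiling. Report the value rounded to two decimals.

208.33

Free-market equilibrium: 205 - 3Q = 86 + 6Q gives Q* = 13.2222, P* = 165.3333.
At the ceiling price 136, quantity supplied is (136 - 86)/6 = 8.3333; supply is the short side, so Q = 8.3333 trades at P = 136.
PS is the triangle above supply below 136: (1/2)(8.3333)(136 - 86) = 208.3333.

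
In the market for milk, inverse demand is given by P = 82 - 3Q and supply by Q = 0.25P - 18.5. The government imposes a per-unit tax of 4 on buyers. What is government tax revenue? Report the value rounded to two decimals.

Rewriting supply in inverse form: P = 74 + 4Q.
Without the tax, 82 - 3Q = 74 + 4Q so Q* = 1.1429 and P* = 78.5714.
With the tax, buyers' net willingness to pay falls by 4: (82 - 4) - 3Q = 74 + 4Q, so Q_t = 0.5714. Buyers pay P_b = 80.2857; sellers receive P_s = P_b - 4 = 76.2857.
Revenue is the tax times quantity traded: 4 x 0.5714 = 2.2857.

2.29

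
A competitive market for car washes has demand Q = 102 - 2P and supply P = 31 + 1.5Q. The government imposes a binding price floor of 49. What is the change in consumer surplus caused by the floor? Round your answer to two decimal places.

-21.00

Rewriting demand in inverse form: P = 51 - 0.5Q.
Free-market equilibrium: 51 - 0.5Q = 31 + 1.5Q gives Q* = 10, P* = 46.
At P = 49, buyers demand (51 - 49)/0.5 = 4 while sellers would supply more, so the quantity traded is 4 at price 49.
CS goes from (1/2)(10)(5) = 25 to 4 (computed as (51 - 49)(4) - (1/2)(0.5)(4)^2), a change of -21.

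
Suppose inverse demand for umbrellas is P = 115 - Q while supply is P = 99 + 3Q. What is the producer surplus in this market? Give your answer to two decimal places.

Equilibrium: 115 - Q = 99 + 3Q, so Q* = 4 and P* = 111.
The supply curve's price intercept is 99, so PS = (1/2)(Q*)(P* - 99) = (1/2)(4)(12) = 24.

24.00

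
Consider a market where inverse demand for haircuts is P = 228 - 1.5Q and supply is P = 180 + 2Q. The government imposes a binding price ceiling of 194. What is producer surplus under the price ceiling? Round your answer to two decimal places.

Free-market equilibrium: 228 - 1.5Q = 180 + 2Q gives Q* = 13.7143, P* = 207.4286.
At the ceiling price 194, quantity supplied is (194 - 180)/2 = 7; supply is the short side, so Q = 7 trades at P = 194.
PS is the triangle above supply below 194: (1/2)(7)(194 - 180) = 49.

49.00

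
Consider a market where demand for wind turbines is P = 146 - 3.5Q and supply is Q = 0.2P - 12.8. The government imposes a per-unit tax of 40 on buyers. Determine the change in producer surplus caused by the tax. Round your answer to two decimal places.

Rewriting supply in inverse form: P = 64 + 5Q.
Pre-tax equilibrium: 146 - 3.5Q = 64 + 5Q gives Q* = 9.6471, P* = 112.2353.
With the tax, buyers' net willingness to pay falls by 40: (146 - 40) - 3.5Q = 64 + 5Q, so Q_t = 4.9412. Buyers pay P_b = 128.7059; sellers receive P_s = P_b - 40 = 88.7059.
Producers lose the trapezoid between P_s and P* out to Q_t plus the triangle from Q_t to Q*: change in PS = 61.0381 - 232.6644 = -171.6263.

-171.63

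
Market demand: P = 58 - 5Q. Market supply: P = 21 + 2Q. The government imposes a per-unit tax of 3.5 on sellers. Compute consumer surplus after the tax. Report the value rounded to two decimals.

Without the tax, 58 - 5Q = 21 + 2Q so Q* = 5.2857 and P* = 31.5714.
A tax on sellers shifts supply up by 3.5: 58 - 5Q = 21 + 2Q + 3.5, so Q_t = 4.7857. Buyers pay P_b = 34.0714; sellers receive P_s = P_b - 3.5 = 30.5714.
Consumer surplus is the triangle under demand above P_b: (1/2)(4.7857)(58 - 34.0714) = 57.2577.

57.26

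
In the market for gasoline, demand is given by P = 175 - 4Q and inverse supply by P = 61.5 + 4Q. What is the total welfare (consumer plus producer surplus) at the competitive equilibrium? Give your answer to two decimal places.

Set 175 - 4Q = 61.5 + 4Q, which gives 113.5 = 8Q, so Q* = 14.1875 and P* = 175 - 4(14.1875) = 118.25.
Total surplus is the full triangle between the curves from 0 to Q*: (1/2)(14.1875)(175 - 61.5) = 805.1406.

805.14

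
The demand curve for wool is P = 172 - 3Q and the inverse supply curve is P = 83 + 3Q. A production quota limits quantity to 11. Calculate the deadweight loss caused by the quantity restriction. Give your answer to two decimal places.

44.08

Unrestricted equilibrium: Q* = (172 - 83)/(3 + 3) = 14.8333.
At Q = 11 the demand price is 172 - 3(11) = 139 and the supply price is 83 + 3(11) = 116.
Deadweight loss is the triangle between the curves from 11 to 14.8333: (1/2)(139 - 116)(14.8333 - 11) = 44.0833.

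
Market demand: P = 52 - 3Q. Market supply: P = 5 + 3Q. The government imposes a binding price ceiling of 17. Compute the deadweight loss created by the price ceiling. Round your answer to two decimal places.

44.08

Without the control, 52 - 3Q = 5 + 3Q so Q* = 7.8333 and P* = 28.5.
At the ceiling price 17, quantity supplied is (17 - 5)/3 = 4; supply is the short side, so Q = 4 trades at P = 17.
The lost-trades triangle has base Q* - 4 = 3.8333 and height equal to the gap between the curves at Q = 4, which is 40 - 17 = 23. DWL = (1/2)(3.8333)(23) = 44.0833.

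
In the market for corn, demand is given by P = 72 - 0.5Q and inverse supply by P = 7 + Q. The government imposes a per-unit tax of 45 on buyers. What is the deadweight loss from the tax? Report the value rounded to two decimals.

675.00

Pre-tax equilibrium: 72 - 0.5Q = 7 + Q gives Q* = 43.3333, P* = 50.3333.
With the tax, buyers' net willingness to pay falls by 45: (72 - 45) - 0.5Q = 7 + Q, so Q_t = 13.3333. Buyers pay P_b = 65.3333; sellers receive P_s = P_b - 45 = 20.3333.
Deadweight loss is the triangle between the curves from Q_t to Q*: (1/2)(43.3333 - 13.3333)(45) = 675.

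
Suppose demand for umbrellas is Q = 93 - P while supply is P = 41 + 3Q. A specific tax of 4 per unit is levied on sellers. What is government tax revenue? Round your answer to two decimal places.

48.00

Rewriting demand in inverse form: P = 93 - Q.
Without the tax, 93 - Q = 41 + 3Q so Q* = 13 and P* = 80.
With the tax, sellers need 4 more per unit: 93 - Q = 41 + 3Q + 4, so Q_t = 12. Buyers pay P_b = 81; sellers receive P_s = P_b - 4 = 77.
Tax revenue = t x Q_t = 4 x 12 = 48.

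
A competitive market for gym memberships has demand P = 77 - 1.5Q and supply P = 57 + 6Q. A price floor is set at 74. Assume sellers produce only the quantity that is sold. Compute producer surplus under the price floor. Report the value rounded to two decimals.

Without the control, 77 - 1.5Q = 57 + 6Q so Q* = 2.6667 and P* = 73.
At P = 74, buyers demand (77 - 74)/1.5 = 2 while sellers would supply more, so the quantity traded is 2 at price 74.
The supply price at Q = 2 is 69. PS is the trapezoid between 74 and supply over [0, 2]: (1/2)[(74 - 57) + (74 - 69)](2) = 22.

22.00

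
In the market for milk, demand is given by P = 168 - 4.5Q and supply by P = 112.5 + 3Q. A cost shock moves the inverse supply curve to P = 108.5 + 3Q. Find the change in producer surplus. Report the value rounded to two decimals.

12.27

Initial equilibrium: Q_0 = 7.4, P_0 = 134.7; CS_0 = (1/2)(7.4)(33.3) = 123.21, PS_0 = (1/2)(7.4)(22.2) = 82.14.
New equilibrium: 168 - 4.5Q = 108.5 + 3Q gives Q_1 = 7.9333, P_1 = 132.3; CS_1 = 141.61, PS_1 = 94.4067.
Change in producer surplus = 94.4067 - 82.14 = 12.2667.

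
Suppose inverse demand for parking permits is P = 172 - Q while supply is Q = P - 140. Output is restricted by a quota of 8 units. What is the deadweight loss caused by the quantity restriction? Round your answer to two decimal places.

Rewriting supply in inverse form: P = 140 + Q.
Unrestricted equilibrium: Q* = (172 - 140)/(1 + 1) = 16.
At Q = 8 the demand price is 172 - (8) = 164 and the supply price is 140 + (8) = 148.
Deadweight loss is the triangle between the curves from 8 to 16: (1/2)(164 - 148)(16 - 8) = 64.

64.00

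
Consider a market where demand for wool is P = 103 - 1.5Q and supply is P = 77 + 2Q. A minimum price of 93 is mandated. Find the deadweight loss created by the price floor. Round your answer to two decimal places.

Free-market equilibrium: 103 - 1.5Q = 77 + 2Q gives Q* = 7.4286, P* = 91.8571.
At the floor price 93, quantity demanded is (103 - 93)/1.5 = 6.6667; demand is the short side, so Q = 6.6667 trades at P = 93.
At Q = 6.6667 the demand price is 93 and the supply price is 90.3333. Deadweight loss is the triangle between the curves from 6.6667 to 7.4286: (1/2)(93 - 90.3333)(7.4286 - 6.6667) = 1.0159.

1.02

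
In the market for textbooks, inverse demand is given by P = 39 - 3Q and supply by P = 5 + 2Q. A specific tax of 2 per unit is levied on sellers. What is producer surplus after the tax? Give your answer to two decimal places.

40.96

Without the tax, 39 - 3Q = 5 + 2Q so Q* = 6.8 and P* = 18.6.
A tax on sellers shifts supply up by 2: 39 - 3Q = 5 + 2Q + 2, so Q_t = 6.4. Buyers pay P_b = 19.8; sellers receive P_s = P_b - 2 = 17.8.
Producer surplus is the triangle above supply below P_s: (1/2)(6.4)(17.8 - 5) = 40.96.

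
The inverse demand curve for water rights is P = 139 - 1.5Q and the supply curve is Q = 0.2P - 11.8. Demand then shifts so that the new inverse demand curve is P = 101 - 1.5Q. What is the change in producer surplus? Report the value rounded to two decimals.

Rewriting supply in inverse form: P = 59 + 5Q.
Initial equilibrium: Q_0 = 12.3077, P_0 = 120.5385; CS_0 = (1/2)(12.3077)(18.4615) = 113.6095, PS_0 = (1/2)(12.3077)(61.5385) = 378.6982.
New equilibrium: 101 - 1.5Q = 59 + 5Q gives Q_1 = 6.4615, P_1 = 91.3077; CS_1 = 31.3136, PS_1 = 104.3787.
Change in producer surplus = 104.3787 - 378.6982 = -274.3195.

-274.32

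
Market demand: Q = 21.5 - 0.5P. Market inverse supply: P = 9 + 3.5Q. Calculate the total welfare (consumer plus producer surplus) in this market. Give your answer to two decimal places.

105.09

Rewriting demand in inverse form: P = 43 - 2Q.
Equilibrium: 43 - 2Q = 9 + 3.5Q, so Q* = 6.1818 and P* = 30.6364.
Total surplus is the full triangle between the curves from 0 to Q*: (1/2)(6.1818)(43 - 9) = 105.0909.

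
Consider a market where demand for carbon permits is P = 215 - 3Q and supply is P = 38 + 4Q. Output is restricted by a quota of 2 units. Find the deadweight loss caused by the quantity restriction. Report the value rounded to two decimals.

Without the quota, 215 - 3Q = 38 + 4Q gives Q* = 25.2857.
At Q = 2 the demand price is 215 - 3(2) = 209 and the supply price is 38 + 4(2) = 46.
DWL = (1/2)(gap between curves at 2) x (Q* - 2) = (1/2)(163)(23.2857) = 1897.7857.

1897.79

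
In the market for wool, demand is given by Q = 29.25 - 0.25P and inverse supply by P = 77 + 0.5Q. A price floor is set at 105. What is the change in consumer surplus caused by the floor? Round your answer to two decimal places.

-140.02

Rewriting demand in inverse form: P = 117 - 4Q.
Without the control, 117 - 4Q = 77 + 0.5Q so Q* = 8.8889 and P* = 81.4444.
At the floor price 105, quantity demanded is (117 - 105)/4 = 3; demand is the short side, so Q = 3 trades at P = 105.
CS goes from (1/2)(8.8889)(35.5556) = 158.0247 to 18 (computed as (117 - 105)(3) - (1/2)(4)(3)^2), a change of -140.0247.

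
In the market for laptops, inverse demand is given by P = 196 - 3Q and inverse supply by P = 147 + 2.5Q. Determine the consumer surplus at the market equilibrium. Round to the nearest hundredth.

Set 196 - 3Q = 147 + 2.5Q, which gives 49 = 5.5Q, so Q* = 8.9091 and P* = 196 - 3(8.9091) = 169.2727.
Consumer surplus is the triangle under demand above P*: (1/2)(8.9091)(196 - 169.2727) = (1/2)(8.9091)(26.7273) = 119.0579.

119.06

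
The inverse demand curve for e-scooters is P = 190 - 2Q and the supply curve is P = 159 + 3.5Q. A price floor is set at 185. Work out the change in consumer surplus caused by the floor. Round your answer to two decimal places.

-25.52

Free-market equilibrium: 190 - 2Q = 159 + 3.5Q gives Q* = 5.6364, P* = 178.7273.
At P = 185, buyers demand (190 - 185)/2 = 2.5 while sellers would supply more, so the quantity traded is 2.5 at price 185.
CS goes from (1/2)(5.6364)(11.2727) = 31.7686 to 6.25 (computed as (190 - 185)(2.5) - (1/2)(2)(2.5)^2), a change of -25.5186.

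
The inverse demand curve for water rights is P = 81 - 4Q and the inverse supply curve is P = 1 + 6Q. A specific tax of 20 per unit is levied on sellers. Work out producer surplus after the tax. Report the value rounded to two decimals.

Without the tax, 81 - 4Q = 1 + 6Q so Q* = 8 and P* = 49.
With the tax, sellers need 20 more per unit: 81 - 4Q = 1 + 6Q + 20, so Q_t = 6. Buyers pay P_b = 57; sellers receive P_s = P_b - 20 = 37.
Producer surplus is the triangle above supply below P_s: (1/2)(6)(37 - 1) = 108.

108.00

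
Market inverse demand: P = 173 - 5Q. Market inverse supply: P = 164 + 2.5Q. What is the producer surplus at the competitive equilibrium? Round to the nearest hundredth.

1.80

Set 173 - 5Q = 164 + 2.5Q, which gives 9 = 7.5Q, so Q* = 1.2 and P* = 173 - 5(1.2) = 167.
Producer surplus is the triangle above supply below P*: (1/2)(1.2)(167 - 164) = (1/2)(1.2)(3) = 1.8.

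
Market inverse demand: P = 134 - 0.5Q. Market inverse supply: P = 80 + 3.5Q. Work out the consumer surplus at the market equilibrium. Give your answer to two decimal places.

45.56

Setting demand equal to supply, 54 = 4Q, so Q* = 13.5 and P* = 127.25.
Consumer surplus is the triangle under demand above P*: (1/2)(13.5)(134 - 127.25) = (1/2)(13.5)(6.75) = 45.5625.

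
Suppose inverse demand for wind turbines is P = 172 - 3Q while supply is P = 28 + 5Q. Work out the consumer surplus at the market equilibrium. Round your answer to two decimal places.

Setting demand equal to supply, 144 = 8Q, so Q* = 18 and P* = 118.
The demand choke price is 172, so CS = (1/2)(Q*)(172 - P*) = (1/2)(18)(54) = 486.

486.00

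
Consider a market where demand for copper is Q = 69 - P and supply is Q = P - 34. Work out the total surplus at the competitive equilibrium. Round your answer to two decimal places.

Rewriting demand in inverse form: P = 69 - Q.
Rewriting supply in inverse form: P = 34 + Q.
Set 69 - Q = 34 + Q, which gives 35 = 2Q, so Q* = 17.5 and P* = 69 - (17.5) = 51.5.
CS = (1/2)(17.5)(17.5) = 153.125 and PS = (1/2)(17.5)(17.5) = 153.125, so total surplus = 306.25.

306.25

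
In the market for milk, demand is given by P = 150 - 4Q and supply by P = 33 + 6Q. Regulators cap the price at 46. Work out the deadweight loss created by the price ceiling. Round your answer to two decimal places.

454.42

Without the control, 150 - 4Q = 33 + 6Q so Q* = 11.7 and P* = 103.2.
At the ceiling price 46, quantity supplied is (46 - 33)/6 = 2.1667; supply is the short side, so Q = 2.1667 trades at P = 46.
At Q = 2.1667 the demand price is 141.3333 and the supply price is 46. Deadweight loss is the triangle between the curves from 2.1667 to 11.7: (1/2)(141.3333 - 46)(11.7 - 2.1667) = 454.4222.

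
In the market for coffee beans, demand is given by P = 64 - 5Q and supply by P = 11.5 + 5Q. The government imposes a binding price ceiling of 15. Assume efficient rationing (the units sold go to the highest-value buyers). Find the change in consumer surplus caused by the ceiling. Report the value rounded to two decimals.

-35.83

Without the control, 64 - 5Q = 11.5 + 5Q so Q* = 5.25 and P* = 37.75.
At P = 15, sellers supply (15 - 11.5)/5 = 0.7 while buyers want more, so the quantity traded is 0.7 at price 15.
CS goes from (1/2)(5.25)(26.25) = 68.9062 to 33.075 (computed as (64 - 15)(0.7) - (1/2)(5)(0.7)^2), a change of -35.8312.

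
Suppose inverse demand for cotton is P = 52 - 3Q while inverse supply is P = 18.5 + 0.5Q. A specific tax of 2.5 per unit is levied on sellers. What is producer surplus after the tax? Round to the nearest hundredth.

19.61

Without the tax, 52 - 3Q = 18.5 + 0.5Q so Q* = 9.5714 and P* = 23.2857.
With the tax, sellers need 2.5 more per unit: 52 - 3Q = 18.5 + 0.5Q + 2.5, so Q_t = 8.8571. Buyers pay P_b = 25.4286; sellers receive P_s = P_b - 2.5 = 22.9286.
Producer surplus is the triangle above supply below P_s: (1/2)(8.8571)(22.9286 - 18.5) = 19.6122.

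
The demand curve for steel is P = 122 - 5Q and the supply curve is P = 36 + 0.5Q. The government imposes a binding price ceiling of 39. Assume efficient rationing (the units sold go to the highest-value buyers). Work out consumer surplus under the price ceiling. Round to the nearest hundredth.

Without the control, 122 - 5Q = 36 + 0.5Q so Q* = 15.6364 and P* = 43.8182.
At P = 39, sellers supply (39 - 36)/0.5 = 6 while buyers want more, so the quantity traded is 6 at price 39.
The demand price at Q = 6 is 92. CS is the trapezoid between demand and 39 over [0, 6]: (1/2)[(122 - 39) + (92 - 39)](6) = 408.

408.00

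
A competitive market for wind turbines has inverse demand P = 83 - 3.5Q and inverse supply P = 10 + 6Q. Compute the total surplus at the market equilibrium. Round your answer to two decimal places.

Setting demand equal to supply, 73 = 9.5Q, so Q* = 7.6842 and P* = 56.1053.
Total surplus is the full triangle between the curves from 0 to Q*: (1/2)(7.6842)(83 - 10) = 280.4737.

280.47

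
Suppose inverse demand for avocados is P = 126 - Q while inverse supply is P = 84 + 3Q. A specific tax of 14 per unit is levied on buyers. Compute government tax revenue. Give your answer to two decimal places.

98.00

Pre-tax equilibrium: 126 - Q = 84 + 3Q gives Q* = 10.5, P* = 115.5.
With the tax, buyers' net willingness to pay falls by 14: (126 - 14) - Q = 84 + 3Q, so Q_t = 7. Buyers pay P_b = 119; sellers receive P_s = P_b - 14 = 105.
Revenue is the tax times quantity traded: 14 x 7 = 98.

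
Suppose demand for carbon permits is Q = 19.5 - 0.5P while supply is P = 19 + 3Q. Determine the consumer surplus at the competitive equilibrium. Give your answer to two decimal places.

16.00

Rewriting demand in inverse form: P = 39 - 2Q.
Setting demand equal to supply, 20 = 5Q, so Q* = 4 and P* = 31.
CS is the area between the demand curve and P* from 0 to Q*: (1/2)(4)(8) = 16.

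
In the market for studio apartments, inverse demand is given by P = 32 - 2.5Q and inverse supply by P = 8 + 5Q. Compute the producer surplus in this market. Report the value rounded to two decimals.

Equilibrium: 32 - 2.5Q = 8 + 5Q, so Q* = 3.2 and P* = 24.
The supply curve's price intercept is 8, so PS = (1/2)(Q*)(P* - 8) = (1/2)(3.2)(16) = 25.6.

25.60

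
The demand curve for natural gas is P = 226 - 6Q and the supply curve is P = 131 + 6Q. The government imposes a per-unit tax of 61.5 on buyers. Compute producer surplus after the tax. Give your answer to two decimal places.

Pre-tax equilibrium: 226 - 6Q = 131 + 6Q gives Q* = 7.9167, P* = 178.5.
A tax on buyers shifts demand down by 61.5: (226 - 61.5) - 6Q = 131 + 6Q, so Q_t = 2.7917. Buyers pay P_b = 209.25; sellers receive P_s = P_b - 61.5 = 147.75.
PS = (1/2)(Q_t)(P_s - 131) = (1/2)(2.7917)(16.75) = 23.3802.

23.38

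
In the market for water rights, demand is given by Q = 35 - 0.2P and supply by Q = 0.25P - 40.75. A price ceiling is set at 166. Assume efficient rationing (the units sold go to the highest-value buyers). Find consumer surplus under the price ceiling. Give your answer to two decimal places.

5.34

Rewriting demand in inverse form: P = 175 - 5Q.
Rewriting supply in inverse form: P = 163 + 4Q.
Free-market equilibrium: 175 - 5Q = 163 + 4Q gives Q* = 1.3333, P* = 168.3333.
At P = 166, sellers supply (166 - 163)/4 = 0.75 while buyers want more, so the quantity traded is 0.75 at price 166.
The demand price at Q = 0.75 is 171.25. CS is the trapezoid between demand and 166 over [0, 0.75]: (1/2)[(175 - 166) + (171.25 - 166)](0.75) = 5.3438.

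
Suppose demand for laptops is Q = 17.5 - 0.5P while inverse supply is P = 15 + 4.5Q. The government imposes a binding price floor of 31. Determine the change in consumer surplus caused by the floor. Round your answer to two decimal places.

-5.47

Rewriting demand in inverse form: P = 35 - 2Q.
Free-market equilibrium: 35 - 2Q = 15 + 4.5Q gives Q* = 3.0769, P* = 28.8462.
At P = 31, buyers demand (35 - 31)/2 = 2 while sellers would supply more, so the quantity traded is 2 at price 31.
CS goes from (1/2)(3.0769)(6.1538) = 9.4675 to 4 (computed as (35 - 31)(2) - (1/2)(2)(2)^2), a change of -5.4675.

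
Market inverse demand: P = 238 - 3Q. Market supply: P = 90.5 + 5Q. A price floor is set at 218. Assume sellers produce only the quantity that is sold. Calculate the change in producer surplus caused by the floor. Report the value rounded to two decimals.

Free-market equilibrium: 238 - 3Q = 90.5 + 5Q gives Q* = 18.4375, P* = 182.6875.
At the floor price 218, quantity demanded is (238 - 218)/3 = 6.6667; demand is the short side, so Q = 6.6667 trades at P = 218.
PS goes from (1/2)(18.4375)(92.1875) = 849.8535 to 738.8889 (computed as (218 - 90.5)(6.6667) - (1/2)(5)(6.6667)^2), a change of -110.9646.

-110.96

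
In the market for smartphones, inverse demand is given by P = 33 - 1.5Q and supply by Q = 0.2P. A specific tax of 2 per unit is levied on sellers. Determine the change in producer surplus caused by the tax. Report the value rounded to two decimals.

-7.57

Rewriting supply in inverse form: P = 5Q.
Without the tax, 33 - 1.5Q = 5Q so Q* = 5.0769 and P* = 25.3846.
A tax on sellers shifts supply up by 2: 33 - 1.5Q = 5Q + 2, so Q_t = 4.7692. Buyers pay P_b = 25.8462; sellers receive P_s = P_b - 2 = 23.8462.
PS falls from (1/2)(5.0769)(25.3846) = 64.4379 to (1/2)(4.7692)(23.8462) = 56.8639, a change of -7.574.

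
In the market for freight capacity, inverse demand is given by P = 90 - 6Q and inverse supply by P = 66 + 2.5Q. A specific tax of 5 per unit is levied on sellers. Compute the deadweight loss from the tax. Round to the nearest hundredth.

1.47

Pre-tax equilibrium: 90 - 6Q = 66 + 2.5Q gives Q* = 2.8235, P* = 73.0588.
A tax on sellers shifts supply up by 5: 90 - 6Q = 66 + 2.5Q + 5, so Q_t = 2.2353. Buyers pay P_b = 76.5882; sellers receive P_s = P_b - 5 = 71.5882.
Deadweight loss is the triangle between the curves from Q_t to Q*: (1/2)(2.8235 - 2.2353)(5) = 1.4706.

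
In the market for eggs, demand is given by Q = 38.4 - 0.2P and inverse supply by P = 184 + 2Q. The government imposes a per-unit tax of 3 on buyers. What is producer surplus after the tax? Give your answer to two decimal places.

Rewriting demand in inverse form: P = 192 - 5Q.
Pre-tax equilibrium: 192 - 5Q = 184 + 2Q gives Q* = 1.1429, P* = 186.2857.
With the tax, buyers' net willingness to pay falls by 3: (192 - 3) - 5Q = 184 + 2Q, so Q_t = 0.7143. Buyers pay P_b = 188.4286; sellers receive P_s = P_b - 3 = 185.4286.
PS = (1/2)(Q_t)(P_s - 184) = (1/2)(0.7143)(1.4286) = 0.5102.

0.51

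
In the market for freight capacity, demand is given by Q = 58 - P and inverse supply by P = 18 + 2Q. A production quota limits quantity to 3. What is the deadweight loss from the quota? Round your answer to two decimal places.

Rewriting demand in inverse form: P = 58 - Q.
Unrestricted equilibrium: Q* = (58 - 18)/(1 + 2) = 13.3333.
At Q = 3 the demand price is 58 - (3) = 55 and the supply price is 18 + 2(3) = 24.
DWL = (1/2)(gap between curves at 3) x (Q* - 3) = (1/2)(31)(10.3333) = 160.1667.

160.17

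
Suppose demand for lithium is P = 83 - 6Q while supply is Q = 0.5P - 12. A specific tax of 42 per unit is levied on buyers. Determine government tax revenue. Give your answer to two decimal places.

89.25

Rewriting supply in inverse form: P = 24 + 2Q.
Without the tax, 83 - 6Q = 24 + 2Q so Q* = 7.375 and P* = 38.75.
A tax on buyers shifts demand down by 42: (83 - 42) - 6Q = 24 + 2Q, so Q_t = 2.125. Buyers pay P_b = 70.25; sellers receive P_s = P_b - 42 = 28.25.
Tax revenue = t x Q_t = 42 x 2.125 = 89.25.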